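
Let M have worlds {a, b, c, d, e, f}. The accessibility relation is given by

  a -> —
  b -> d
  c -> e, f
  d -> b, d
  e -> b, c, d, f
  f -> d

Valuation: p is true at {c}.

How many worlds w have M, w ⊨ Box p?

a: no successors, so Box p holds vacuously. ✓
b: successors {d}; p there: d:F. ✗
c: successors {e, f}; p there: e:F, f:F. ✗
d: successors {b, d}; p there: b:F, d:F. ✗
e: successors {b, c, d, f}; p there: b:F, c:T, d:F, f:F. ✗
f: successors {d}; p there: d:F. ✗
Satisfying worlds: {a}.

1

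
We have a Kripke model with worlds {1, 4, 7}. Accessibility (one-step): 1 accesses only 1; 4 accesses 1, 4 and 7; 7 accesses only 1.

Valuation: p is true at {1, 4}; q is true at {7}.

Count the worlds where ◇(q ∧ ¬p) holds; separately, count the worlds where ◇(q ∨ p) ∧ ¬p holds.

For ◇(q ∧ ¬p):
1: successors {1}; q ∧ ¬p there: 1:F. ✗
4: successors {1, 4, 7}; q ∧ ¬p there: 1:F, 4:F, 7:T. ✓
7: successors {1}; q ∧ ¬p there: 1:F. ✗
— 1 world.
For ◇(q ∨ p) ∧ ¬p:
1: ◇(q ∨ p) is T, ¬p is F. ✗
4: ◇(q ∨ p) is T, ¬p is F. ✗
7: ◇(q ∨ p) is T, ¬p is T. ✓
— 1 world.

1 and 1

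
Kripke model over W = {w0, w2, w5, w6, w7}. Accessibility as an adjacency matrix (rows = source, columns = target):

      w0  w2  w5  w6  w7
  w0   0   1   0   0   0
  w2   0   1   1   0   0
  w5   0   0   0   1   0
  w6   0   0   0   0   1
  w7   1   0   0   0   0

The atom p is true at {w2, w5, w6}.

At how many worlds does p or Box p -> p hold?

w0: p or Box p is T, p is F. ✗
w2: p or Box p is T, p is T. ✓
w5: p or Box p is T, p is T. ✓
w6: p or Box p is T, p is T. ✓
w7: p or Box p is F, p is F. ✓
Satisfying worlds: {w2, w5, w6, w7}.

4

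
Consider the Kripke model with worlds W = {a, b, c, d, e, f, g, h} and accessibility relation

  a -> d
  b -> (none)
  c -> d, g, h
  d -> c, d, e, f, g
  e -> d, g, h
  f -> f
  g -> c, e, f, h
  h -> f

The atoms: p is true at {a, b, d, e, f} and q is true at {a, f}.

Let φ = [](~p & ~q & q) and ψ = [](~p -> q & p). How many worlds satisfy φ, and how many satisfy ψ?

For [](~p & ~q & q):
a: successors {d}; ~p & ~q & q there: d:F. ✗
b: no successors, so [](~p & ~q & q) holds vacuously. ✓
c: successors {d, g, h}; ~p & ~q & q there: d:F, g:F, h:F. ✗
d: successors {c, d, e, f, g}; ~p & ~q & q there: c:F, d:F, e:F, f:F, g:F. ✗
e: successors {d, g, h}; ~p & ~q & q there: d:F, g:F, h:F. ✗
f: successors {f}; ~p & ~q & q there: f:F. ✗
g: successors {c, e, f, h}; ~p & ~q & q there: c:F, e:F, f:F, h:F. ✗
h: successors {f}; ~p & ~q & q there: f:F. ✗
— 1 world.
For [](~p -> q & p):
a: successors {d}; ~p -> q & p there: d:T. ✓
b: no successors, so [](~p -> q & p) holds vacuously. ✓
c: successors {d, g, h}; ~p -> q & p there: d:T, g:F, h:F. ✗
d: successors {c, d, e, f, g}; ~p -> q & p there: c:F, d:T, e:T, f:T, g:F. ✗
e: successors {d, g, h}; ~p -> q & p there: d:T, g:F, h:F. ✗
f: successors {f}; ~p -> q & p there: f:T. ✓
g: successors {c, e, f, h}; ~p -> q & p there: c:F, e:T, f:T, h:F. ✗
h: successors {f}; ~p -> q & p there: f:T. ✓
— 4 worlds.

1 and 4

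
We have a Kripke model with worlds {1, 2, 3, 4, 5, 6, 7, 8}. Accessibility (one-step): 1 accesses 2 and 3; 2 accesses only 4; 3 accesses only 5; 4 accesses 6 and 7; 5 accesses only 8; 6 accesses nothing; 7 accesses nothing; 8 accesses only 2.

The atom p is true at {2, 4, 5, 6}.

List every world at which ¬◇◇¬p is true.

1: ◇◇¬p is F. ✓
2: ◇◇¬p is T. ✗
3: ◇◇¬p is T. ✗
4: ◇◇¬p is F. ✓
5: ◇◇¬p is F. ✓
6: ◇◇¬p is F. ✓
7: ◇◇¬p is F. ✓
8: ◇◇¬p is F. ✓

{1, 4, 5, 6, 7, 8}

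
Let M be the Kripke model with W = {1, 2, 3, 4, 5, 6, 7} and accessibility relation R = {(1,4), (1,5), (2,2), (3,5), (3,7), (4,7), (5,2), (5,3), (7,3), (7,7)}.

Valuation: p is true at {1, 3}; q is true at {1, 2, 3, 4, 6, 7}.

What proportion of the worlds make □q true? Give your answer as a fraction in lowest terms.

1: successors {4, 5}; q there: 4:T, 5:F. ✗
2: successors {2}; q there: 2:T. ✓
3: successors {5, 7}; q there: 5:F, 7:T. ✗
4: successors {7}; q there: 7:T. ✓
5: successors {2, 3}; q there: 2:T, 3:T. ✓
6: no successors, so □q holds vacuously. ✓
7: successors {3, 7}; q there: 3:T, 7:T. ✓
That's 5 of 7 worlds, so 5/7.

5/7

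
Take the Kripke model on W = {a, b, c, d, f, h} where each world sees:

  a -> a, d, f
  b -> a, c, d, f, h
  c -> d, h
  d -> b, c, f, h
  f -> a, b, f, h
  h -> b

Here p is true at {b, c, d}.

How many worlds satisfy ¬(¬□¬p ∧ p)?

3

a: ¬□¬p ∧ p is F. ✓
b: ¬□¬p ∧ p is T. ✗
c: ¬□¬p ∧ p is T. ✗
d: ¬□¬p ∧ p is T. ✗
f: ¬□¬p ∧ p is F. ✓
h: ¬□¬p ∧ p is F. ✓
Satisfying worlds: {a, f, h}.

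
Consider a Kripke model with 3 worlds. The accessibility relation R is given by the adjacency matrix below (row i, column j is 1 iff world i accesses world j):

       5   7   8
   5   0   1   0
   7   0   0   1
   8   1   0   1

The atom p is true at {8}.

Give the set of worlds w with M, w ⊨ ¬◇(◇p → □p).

5: ◇(◇p → □p) is T. ✗
7: ◇(◇p → □p) is F. ✓
8: ◇(◇p → □p) is T. ✗

{7}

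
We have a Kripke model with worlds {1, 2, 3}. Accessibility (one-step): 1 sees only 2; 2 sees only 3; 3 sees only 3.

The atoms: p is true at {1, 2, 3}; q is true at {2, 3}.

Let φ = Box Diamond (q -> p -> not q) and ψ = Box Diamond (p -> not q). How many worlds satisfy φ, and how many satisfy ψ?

0 and 0

For Box Diamond (q -> p -> not q):
1: successors {2}; Diamond (q -> p -> not q) there: 2:F. ✗
2: successors {3}; Diamond (q -> p -> not q) there: 3:F. ✗
3: successors {3}; Diamond (q -> p -> not q) there: 3:F. ✗
— 0 worlds.
For Box Diamond (p -> not q):
1: successors {2}; Diamond (p -> not q) there: 2:F. ✗
2: successors {3}; Diamond (p -> not q) there: 3:F. ✗
3: successors {3}; Diamond (p -> not q) there: 3:F. ✗
— 0 worlds.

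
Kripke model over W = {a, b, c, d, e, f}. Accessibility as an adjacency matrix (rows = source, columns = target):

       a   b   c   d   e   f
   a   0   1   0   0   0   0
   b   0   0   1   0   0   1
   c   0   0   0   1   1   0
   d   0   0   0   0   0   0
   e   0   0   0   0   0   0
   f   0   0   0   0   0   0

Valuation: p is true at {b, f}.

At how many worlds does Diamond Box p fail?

4

a: successors {b}; Box p there: b:F. ✗
b: successors {c, f}; Box p there: c:F, f:T. ✓
c: successors {d, e}; Box p there: d:T, e:T. ✓
d: no successors, so Diamond Box p fails. ✗
e: no successors, so Diamond Box p fails. ✗
f: no successors, so Diamond Box p fails. ✗
Satisfying worlds: {b, c}.
So Diamond Box p fails at the other 4 worlds.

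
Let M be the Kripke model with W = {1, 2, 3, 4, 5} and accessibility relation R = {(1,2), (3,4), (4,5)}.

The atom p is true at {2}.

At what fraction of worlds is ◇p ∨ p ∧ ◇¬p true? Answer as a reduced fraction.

1/5

1: ◇p is T, p ∧ ◇¬p is F. ✓
2: ◇p is F, p ∧ ◇¬p is F. ✗
3: ◇p is F, p ∧ ◇¬p is F. ✗
4: ◇p is F, p ∧ ◇¬p is F. ✗
5: ◇p is F, p ∧ ◇¬p is F. ✗
That's 1 of 5 worlds, so 1/5.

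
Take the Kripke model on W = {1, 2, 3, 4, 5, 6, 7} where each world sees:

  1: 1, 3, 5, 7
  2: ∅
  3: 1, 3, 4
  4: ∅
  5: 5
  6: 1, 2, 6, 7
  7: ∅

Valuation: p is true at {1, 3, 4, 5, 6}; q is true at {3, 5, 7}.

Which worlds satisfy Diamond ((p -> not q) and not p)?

1: successors {1, 3, 5, 7}; (p -> not q) and not p there: 1:F, 3:F, 5:F, 7:T. ✓
2: no successors, so Diamond ((p -> not q) and not p) fails. ✗
3: successors {1, 3, 4}; (p -> not q) and not p there: 1:F, 3:F, 4:F. ✗
4: no successors, so Diamond ((p -> not q) and not p) fails. ✗
5: successors {5}; (p -> not q) and not p there: 5:F. ✗
6: successors {1, 2, 6, 7}; (p -> not q) and not p there: 1:F, 2:T, 6:F, 7:T. ✓
7: no successors, so Diamond ((p -> not q) and not p) fails. ✗

{1, 6}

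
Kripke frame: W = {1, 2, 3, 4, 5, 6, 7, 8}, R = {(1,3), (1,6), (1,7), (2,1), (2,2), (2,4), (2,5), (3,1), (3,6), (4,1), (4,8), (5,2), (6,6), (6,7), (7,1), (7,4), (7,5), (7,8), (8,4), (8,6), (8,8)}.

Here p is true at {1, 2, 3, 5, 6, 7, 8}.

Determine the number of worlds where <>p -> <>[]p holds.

1: <>p is T, <>[]p is T. ✓
2: <>p is T, <>[]p is T. ✓
3: <>p is T, <>[]p is T. ✓
4: <>p is T, <>[]p is T. ✓
5: <>p is T, <>[]p is F. ✗
6: <>p is T, <>[]p is T. ✓
7: <>p is T, <>[]p is T. ✓
8: <>p is T, <>[]p is T. ✓
Satisfying worlds: {1, 2, 3, 4, 6, 7, 8}.

7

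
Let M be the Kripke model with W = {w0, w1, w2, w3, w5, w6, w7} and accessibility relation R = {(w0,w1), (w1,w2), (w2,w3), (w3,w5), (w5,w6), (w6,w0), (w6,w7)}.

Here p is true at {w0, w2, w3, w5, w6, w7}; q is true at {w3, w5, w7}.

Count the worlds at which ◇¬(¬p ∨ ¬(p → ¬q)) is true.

3

w0: successors {w1}; ¬(¬p ∨ ¬(p → ¬q)) there: w1:F. ✗
w1: successors {w2}; ¬(¬p ∨ ¬(p → ¬q)) there: w2:T. ✓
w2: successors {w3}; ¬(¬p ∨ ¬(p → ¬q)) there: w3:F. ✗
w3: successors {w5}; ¬(¬p ∨ ¬(p → ¬q)) there: w5:F. ✗
w5: successors {w6}; ¬(¬p ∨ ¬(p → ¬q)) there: w6:T. ✓
w6: successors {w0, w7}; ¬(¬p ∨ ¬(p → ¬q)) there: w0:T, w7:F. ✓
w7: no successors, so ◇¬(¬p ∨ ¬(p → ¬q)) fails. ✗
Satisfying worlds: {w1, w5, w6}.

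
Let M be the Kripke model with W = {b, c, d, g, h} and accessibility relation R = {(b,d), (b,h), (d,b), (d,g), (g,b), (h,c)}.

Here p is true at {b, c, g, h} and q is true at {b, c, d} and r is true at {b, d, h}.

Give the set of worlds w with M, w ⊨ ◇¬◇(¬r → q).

b: successors {d, h}; ¬◇(¬r → q) there: d:F, h:F. ✗
c: no successors, so ◇¬◇(¬r → q) fails. ✗
d: successors {b, g}; ¬◇(¬r → q) there: b:F, g:F. ✗
g: successors {b}; ¬◇(¬r → q) there: b:F. ✗
h: successors {c}; ¬◇(¬r → q) there: c:T. ✓

{h}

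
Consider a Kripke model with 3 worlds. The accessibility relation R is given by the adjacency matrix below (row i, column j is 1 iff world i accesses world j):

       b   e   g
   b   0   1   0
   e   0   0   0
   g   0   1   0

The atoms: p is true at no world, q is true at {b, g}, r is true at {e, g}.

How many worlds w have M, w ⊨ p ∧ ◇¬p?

0

b: p is F, ◇¬p is T. ✗
e: p is F, ◇¬p is F. ✗
g: p is F, ◇¬p is T. ✗
Satisfying worlds: ∅.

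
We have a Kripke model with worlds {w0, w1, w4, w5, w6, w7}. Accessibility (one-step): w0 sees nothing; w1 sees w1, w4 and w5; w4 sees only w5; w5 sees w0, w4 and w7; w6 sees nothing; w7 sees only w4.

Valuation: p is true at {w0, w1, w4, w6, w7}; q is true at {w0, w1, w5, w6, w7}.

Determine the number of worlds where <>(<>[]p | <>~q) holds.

w0: no successors, so <>(<>[]p | <>~q) fails. ✗
w1: successors {w1, w4, w5}; <>[]p | <>~q there: w1:T, w4:T, w5:T. ✓
w4: successors {w5}; <>[]p | <>~q there: w5:T. ✓
w5: successors {w0, w4, w7}; <>[]p | <>~q there: w0:F, w4:T, w7:T. ✓
w6: no successors, so <>(<>[]p | <>~q) fails. ✗
w7: successors {w4}; <>[]p | <>~q there: w4:T. ✓
Satisfying worlds: {w1, w4, w5, w7}.

4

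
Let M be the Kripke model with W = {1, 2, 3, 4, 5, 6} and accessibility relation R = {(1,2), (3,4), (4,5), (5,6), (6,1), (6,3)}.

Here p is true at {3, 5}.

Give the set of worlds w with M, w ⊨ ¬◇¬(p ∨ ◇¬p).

{2, 4, 5, 6}

1: ◇¬(p ∨ ◇¬p) is T. ✗
2: ◇¬(p ∨ ◇¬p) is F. ✓
3: ◇¬(p ∨ ◇¬p) is T. ✗
4: ◇¬(p ∨ ◇¬p) is F. ✓
5: ◇¬(p ∨ ◇¬p) is F. ✓
6: ◇¬(p ∨ ◇¬p) is F. ✓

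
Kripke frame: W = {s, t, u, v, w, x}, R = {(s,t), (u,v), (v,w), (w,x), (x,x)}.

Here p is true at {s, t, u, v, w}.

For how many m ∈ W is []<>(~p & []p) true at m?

1

s: successors {t}; <>(~p & []p) there: t:F. ✗
t: no successors, so []<>(~p & []p) holds vacuously. ✓
u: successors {v}; <>(~p & []p) there: v:F. ✗
v: successors {w}; <>(~p & []p) there: w:F. ✗
w: successors {x}; <>(~p & []p) there: x:F. ✗
x: successors {x}; <>(~p & []p) there: x:F. ✗
Satisfying worlds: {t}.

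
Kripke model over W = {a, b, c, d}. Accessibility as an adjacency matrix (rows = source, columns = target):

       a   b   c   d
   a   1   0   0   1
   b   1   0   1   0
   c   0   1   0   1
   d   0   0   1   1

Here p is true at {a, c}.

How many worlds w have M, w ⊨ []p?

a: successors {a, d}; p there: a:T, d:F. ✗
b: successors {a, c}; p there: a:T, c:T. ✓
c: successors {b, d}; p there: b:F, d:F. ✗
d: successors {c, d}; p there: c:T, d:F. ✗
Satisfying worlds: {b}.

1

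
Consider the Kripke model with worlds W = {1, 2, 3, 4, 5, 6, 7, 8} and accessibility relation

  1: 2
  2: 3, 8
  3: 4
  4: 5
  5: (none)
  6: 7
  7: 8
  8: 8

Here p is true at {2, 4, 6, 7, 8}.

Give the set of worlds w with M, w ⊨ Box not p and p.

{4}

1: Box not p is F, p is F. ✗
2: Box not p is F, p is T. ✗
3: Box not p is F, p is F. ✗
4: Box not p is T, p is T. ✓
5: Box not p is T, p is F. ✗
6: Box not p is F, p is T. ✗
7: Box not p is F, p is T. ✗
8: Box not p is F, p is T. ✗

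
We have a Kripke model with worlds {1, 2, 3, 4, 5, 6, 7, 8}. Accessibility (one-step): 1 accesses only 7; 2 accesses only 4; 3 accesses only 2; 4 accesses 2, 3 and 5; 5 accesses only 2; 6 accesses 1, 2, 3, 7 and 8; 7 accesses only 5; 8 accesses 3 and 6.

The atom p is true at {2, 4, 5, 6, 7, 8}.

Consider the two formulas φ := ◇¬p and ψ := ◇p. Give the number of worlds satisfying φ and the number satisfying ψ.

For ◇¬p:
1: successors {7}; ¬p there: 7:F. ✗
2: successors {4}; ¬p there: 4:F. ✗
3: successors {2}; ¬p there: 2:F. ✗
4: successors {2, 3, 5}; ¬p there: 2:F, 3:T, 5:F. ✓
5: successors {2}; ¬p there: 2:F. ✗
6: successors {1, 2, 3, 7, 8}; ¬p there: 1:T, 2:F, 3:T, 7:F, 8:F. ✓
7: successors {5}; ¬p there: 5:F. ✗
8: successors {3, 6}; ¬p there: 3:T, 6:F. ✓
— 3 worlds.
For ◇p:
1: successors {7}; p there: 7:T. ✓
2: successors {4}; p there: 4:T. ✓
3: successors {2}; p there: 2:T. ✓
4: successors {2, 3, 5}; p there: 2:T, 3:F, 5:T. ✓
5: successors {2}; p there: 2:T. ✓
6: successors {1, 2, 3, 7, 8}; p there: 1:F, 2:T, 3:F, 7:T, 8:T. ✓
7: successors {5}; p there: 5:T. ✓
8: successors {3, 6}; p there: 3:F, 6:T. ✓
— 8 worlds.

3 and 8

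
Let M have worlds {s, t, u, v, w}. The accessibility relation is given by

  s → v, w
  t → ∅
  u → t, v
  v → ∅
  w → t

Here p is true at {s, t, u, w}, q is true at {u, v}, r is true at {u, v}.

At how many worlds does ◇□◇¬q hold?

s: successors {v, w}; □◇¬q there: v:T, w:F. ✓
t: no successors, so ◇□◇¬q fails. ✗
u: successors {t, v}; □◇¬q there: t:T, v:T. ✓
v: no successors, so ◇□◇¬q fails. ✗
w: successors {t}; □◇¬q there: t:T. ✓
Satisfying worlds: {s, u, w}.

3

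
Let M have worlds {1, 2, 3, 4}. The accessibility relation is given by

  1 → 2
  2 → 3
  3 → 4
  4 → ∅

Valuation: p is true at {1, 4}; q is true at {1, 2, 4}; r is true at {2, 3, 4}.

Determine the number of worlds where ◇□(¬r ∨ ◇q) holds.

2

1: successors {2}; □(¬r ∨ ◇q) there: 2:T. ✓
2: successors {3}; □(¬r ∨ ◇q) there: 3:F. ✗
3: successors {4}; □(¬r ∨ ◇q) there: 4:T. ✓
4: no successors, so ◇□(¬r ∨ ◇q) fails. ✗
Satisfying worlds: {1, 3}.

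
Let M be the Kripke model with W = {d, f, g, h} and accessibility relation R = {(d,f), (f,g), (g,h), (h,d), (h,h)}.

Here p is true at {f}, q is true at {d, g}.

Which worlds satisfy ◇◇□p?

{g, h}

d: successors {f}; ◇□p there: f:F. ✗
f: successors {g}; ◇□p there: g:F. ✗
g: successors {h}; ◇□p there: h:T. ✓
h: successors {d, h}; ◇□p there: d:F, h:T. ✓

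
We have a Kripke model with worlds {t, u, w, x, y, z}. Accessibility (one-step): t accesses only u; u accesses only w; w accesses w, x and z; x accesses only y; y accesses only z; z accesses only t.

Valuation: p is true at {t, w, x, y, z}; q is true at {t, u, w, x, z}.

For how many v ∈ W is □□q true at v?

t: successors {u}; □q there: u:T. ✓
u: successors {w}; □q there: w:T. ✓
w: successors {w, x, z}; □q there: w:T, x:F, z:T. ✗
x: successors {y}; □q there: y:T. ✓
y: successors {z}; □q there: z:T. ✓
z: successors {t}; □q there: t:T. ✓
Satisfying worlds: {t, u, x, y, z}.

5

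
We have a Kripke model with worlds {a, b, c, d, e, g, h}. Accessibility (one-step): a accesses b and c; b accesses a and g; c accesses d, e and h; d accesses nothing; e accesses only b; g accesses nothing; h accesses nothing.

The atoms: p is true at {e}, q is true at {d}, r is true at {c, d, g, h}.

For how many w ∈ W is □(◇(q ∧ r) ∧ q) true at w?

a: successors {b, c}; ◇(q ∧ r) ∧ q there: b:F, c:F. ✗
b: successors {a, g}; ◇(q ∧ r) ∧ q there: a:F, g:F. ✗
c: successors {d, e, h}; ◇(q ∧ r) ∧ q there: d:F, e:F, h:F. ✗
d: no successors, so □(◇(q ∧ r) ∧ q) holds vacuously. ✓
e: successors {b}; ◇(q ∧ r) ∧ q there: b:F. ✗
g: no successors, so □(◇(q ∧ r) ∧ q) holds vacuously. ✓
h: no successors, so □(◇(q ∧ r) ∧ q) holds vacuously. ✓
Satisfying worlds: {d, g, h}.

3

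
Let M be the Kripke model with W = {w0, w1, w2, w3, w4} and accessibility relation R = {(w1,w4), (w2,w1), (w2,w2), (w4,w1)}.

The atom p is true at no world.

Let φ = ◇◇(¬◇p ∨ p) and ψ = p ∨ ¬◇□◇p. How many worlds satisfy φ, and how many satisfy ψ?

For ◇◇(¬◇p ∨ p):
w0: no successors, so ◇◇(¬◇p ∨ p) fails. ✗
w1: successors {w4}; ◇(¬◇p ∨ p) there: w4:T. ✓
w2: successors {w1, w2}; ◇(¬◇p ∨ p) there: w1:T, w2:T. ✓
w3: no successors, so ◇◇(¬◇p ∨ p) fails. ✗
w4: successors {w1}; ◇(¬◇p ∨ p) there: w1:T. ✓
— 3 worlds.
For p ∨ ¬◇□◇p:
w0: p is F, ¬◇□◇p is T. ✓
w1: p is F, ¬◇□◇p is T. ✓
w2: p is F, ¬◇□◇p is T. ✓
w3: p is F, ¬◇□◇p is T. ✓
w4: p is F, ¬◇□◇p is T. ✓
— 5 worlds.

3 and 5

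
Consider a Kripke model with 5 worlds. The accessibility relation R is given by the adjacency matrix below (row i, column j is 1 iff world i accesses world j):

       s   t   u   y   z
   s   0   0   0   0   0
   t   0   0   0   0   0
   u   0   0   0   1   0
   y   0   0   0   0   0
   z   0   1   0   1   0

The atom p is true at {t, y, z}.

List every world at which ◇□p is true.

s: no successors, so ◇□p fails. ✗
t: no successors, so ◇□p fails. ✗
u: successors {y}; □p there: y:T. ✓
y: no successors, so ◇□p fails. ✗
z: successors {t, y}; □p there: t:T, y:T. ✓

{u, z}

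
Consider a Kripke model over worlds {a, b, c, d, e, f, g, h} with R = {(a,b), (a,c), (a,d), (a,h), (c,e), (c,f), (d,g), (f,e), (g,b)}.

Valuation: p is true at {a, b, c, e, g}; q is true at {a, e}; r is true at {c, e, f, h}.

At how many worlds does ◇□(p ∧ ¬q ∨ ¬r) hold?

a: successors {b, c, d, h}; □(p ∧ ¬q ∨ ¬r) there: b:T, c:F, d:T, h:T. ✓
b: no successors, so ◇□(p ∧ ¬q ∨ ¬r) fails. ✗
c: successors {e, f}; □(p ∧ ¬q ∨ ¬r) there: e:T, f:F. ✓
d: successors {g}; □(p ∧ ¬q ∨ ¬r) there: g:T. ✓
e: no successors, so ◇□(p ∧ ¬q ∨ ¬r) fails. ✗
f: successors {e}; □(p ∧ ¬q ∨ ¬r) there: e:T. ✓
g: successors {b}; □(p ∧ ¬q ∨ ¬r) there: b:T. ✓
h: no successors, so ◇□(p ∧ ¬q ∨ ¬r) fails. ✗
Satisfying worlds: {a, c, d, f, g}.

5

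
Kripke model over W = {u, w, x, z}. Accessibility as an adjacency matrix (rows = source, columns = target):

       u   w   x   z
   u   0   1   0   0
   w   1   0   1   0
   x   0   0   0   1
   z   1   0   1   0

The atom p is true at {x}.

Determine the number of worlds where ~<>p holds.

u: <>p is F. ✓
w: <>p is T. ✗
x: <>p is F. ✓
z: <>p is T. ✗
Satisfying worlds: {u, x}.

2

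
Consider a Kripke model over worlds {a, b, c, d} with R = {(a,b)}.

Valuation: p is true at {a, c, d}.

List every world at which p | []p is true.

{a, b, c, d}

a: p is T, []p is F. ✓
b: p is F, []p is T. ✓
c: p is T, []p is T. ✓
d: p is T, []p is T. ✓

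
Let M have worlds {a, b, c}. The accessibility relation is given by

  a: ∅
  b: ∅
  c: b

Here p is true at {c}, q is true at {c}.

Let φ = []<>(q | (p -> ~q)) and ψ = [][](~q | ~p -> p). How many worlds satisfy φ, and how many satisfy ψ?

2 and 3

For []<>(q | (p -> ~q)):
a: no successors, so []<>(q | (p -> ~q)) holds vacuously. ✓
b: no successors, so []<>(q | (p -> ~q)) holds vacuously. ✓
c: successors {b}; <>(q | (p -> ~q)) there: b:F. ✗
— 2 worlds.
For [][](~q | ~p -> p):
a: no successors, so [][](~q | ~p -> p) holds vacuously. ✓
b: no successors, so [][](~q | ~p -> p) holds vacuously. ✓
c: successors {b}; [](~q | ~p -> p) there: b:T. ✓
— 3 worlds.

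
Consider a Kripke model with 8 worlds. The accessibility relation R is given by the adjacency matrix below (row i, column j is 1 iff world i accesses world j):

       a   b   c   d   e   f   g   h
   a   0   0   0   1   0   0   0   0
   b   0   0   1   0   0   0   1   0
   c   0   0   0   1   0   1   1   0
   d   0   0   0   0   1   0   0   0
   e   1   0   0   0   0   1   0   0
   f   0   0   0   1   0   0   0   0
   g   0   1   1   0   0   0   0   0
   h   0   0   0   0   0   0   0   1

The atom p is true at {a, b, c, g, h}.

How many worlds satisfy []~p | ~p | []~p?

a: []~p is T, ~p | []~p is T. ✓
b: []~p is F, ~p | []~p is F. ✗
c: []~p is F, ~p | []~p is F. ✗
d: []~p is T, ~p | []~p is T. ✓
e: []~p is F, ~p | []~p is T. ✓
f: []~p is T, ~p | []~p is T. ✓
g: []~p is F, ~p | []~p is F. ✗
h: []~p is F, ~p | []~p is F. ✗
Satisfying worlds: {a, d, e, f}.

4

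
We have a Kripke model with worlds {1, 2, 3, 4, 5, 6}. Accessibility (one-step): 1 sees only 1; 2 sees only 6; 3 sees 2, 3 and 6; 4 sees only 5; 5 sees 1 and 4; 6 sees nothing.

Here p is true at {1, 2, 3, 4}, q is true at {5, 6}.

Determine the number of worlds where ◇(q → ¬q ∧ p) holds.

3

1: successors {1}; q → ¬q ∧ p there: 1:T. ✓
2: successors {6}; q → ¬q ∧ p there: 6:F. ✗
3: successors {2, 3, 6}; q → ¬q ∧ p there: 2:T, 3:T, 6:F. ✓
4: successors {5}; q → ¬q ∧ p there: 5:F. ✗
5: successors {1, 4}; q → ¬q ∧ p there: 1:T, 4:T. ✓
6: no successors, so ◇(q → ¬q ∧ p) fails. ✗
Satisfying worlds: {1, 3, 5}.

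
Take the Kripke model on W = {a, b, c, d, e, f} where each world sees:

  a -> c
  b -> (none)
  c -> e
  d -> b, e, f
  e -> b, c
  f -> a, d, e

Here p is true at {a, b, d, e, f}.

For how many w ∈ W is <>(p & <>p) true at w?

a: successors {c}; p & <>p there: c:F. ✗
b: no successors, so <>(p & <>p) fails. ✗
c: successors {e}; p & <>p there: e:T. ✓
d: successors {b, e, f}; p & <>p there: b:F, e:T, f:T. ✓
e: successors {b, c}; p & <>p there: b:F, c:F. ✗
f: successors {a, d, e}; p & <>p there: a:F, d:T, e:T. ✓
Satisfying worlds: {c, d, f}.

3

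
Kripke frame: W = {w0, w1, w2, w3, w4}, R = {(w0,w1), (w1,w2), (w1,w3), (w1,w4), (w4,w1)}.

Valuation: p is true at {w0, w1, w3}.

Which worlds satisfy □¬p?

w0: successors {w1}; ¬p there: w1:F. ✗
w1: successors {w2, w3, w4}; ¬p there: w2:T, w3:F, w4:T. ✗
w2: no successors, so □¬p holds vacuously. ✓
w3: no successors, so □¬p holds vacuously. ✓
w4: successors {w1}; ¬p there: w1:F. ✗

{w2, w3}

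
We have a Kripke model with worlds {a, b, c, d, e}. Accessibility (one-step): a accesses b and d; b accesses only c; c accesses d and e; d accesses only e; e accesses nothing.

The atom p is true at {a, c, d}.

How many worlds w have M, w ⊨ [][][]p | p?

4

a: [][][]p is F, p is T. ✓
b: [][][]p is F, p is F. ✗
c: [][][]p is T, p is T. ✓
d: [][][]p is T, p is T. ✓
e: [][][]p is T, p is F. ✓
Satisfying worlds: {a, c, d, e}.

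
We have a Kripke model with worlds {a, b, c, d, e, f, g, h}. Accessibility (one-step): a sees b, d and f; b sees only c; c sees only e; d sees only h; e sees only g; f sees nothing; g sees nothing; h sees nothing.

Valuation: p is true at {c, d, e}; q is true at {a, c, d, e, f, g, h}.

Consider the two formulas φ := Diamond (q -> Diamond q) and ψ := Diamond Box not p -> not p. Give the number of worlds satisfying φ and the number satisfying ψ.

For Diamond (q -> Diamond q):
a: successors {b, d, f}; q -> Diamond q there: b:T, d:T, f:F. ✓
b: successors {c}; q -> Diamond q there: c:T. ✓
c: successors {e}; q -> Diamond q there: e:T. ✓
d: successors {h}; q -> Diamond q there: h:F. ✗
e: successors {g}; q -> Diamond q there: g:F. ✗
f: no successors, so Diamond (q -> Diamond q) fails. ✗
g: no successors, so Diamond (q -> Diamond q) fails. ✗
h: no successors, so Diamond (q -> Diamond q) fails. ✗
— 3 worlds.
For Diamond Box not p -> not p:
a: Diamond Box not p is T, not p is T. ✓
b: Diamond Box not p is F, not p is T. ✓
c: Diamond Box not p is T, not p is F. ✗
d: Diamond Box not p is T, not p is F. ✗
e: Diamond Box not p is T, not p is F. ✗
f: Diamond Box not p is F, not p is T. ✓
g: Diamond Box not p is F, not p is T. ✓
h: Diamond Box not p is F, not p is T. ✓
— 5 worlds.

3 and 5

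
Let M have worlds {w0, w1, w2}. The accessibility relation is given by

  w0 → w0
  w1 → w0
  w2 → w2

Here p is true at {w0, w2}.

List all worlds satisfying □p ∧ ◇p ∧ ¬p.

w0: □p ∧ ◇p is T, ¬p is F. ✗
w1: □p ∧ ◇p is T, ¬p is T. ✓
w2: □p ∧ ◇p is T, ¬p is F. ✗

{w1}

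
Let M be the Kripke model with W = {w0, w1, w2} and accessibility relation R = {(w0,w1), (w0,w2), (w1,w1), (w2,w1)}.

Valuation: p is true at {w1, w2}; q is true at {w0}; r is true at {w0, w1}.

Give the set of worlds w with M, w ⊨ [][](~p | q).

w0: successors {w1, w2}; [](~p | q) there: w1:F, w2:F. ✗
w1: successors {w1}; [](~p | q) there: w1:F. ✗
w2: successors {w1}; [](~p | q) there: w1:F. ✗

∅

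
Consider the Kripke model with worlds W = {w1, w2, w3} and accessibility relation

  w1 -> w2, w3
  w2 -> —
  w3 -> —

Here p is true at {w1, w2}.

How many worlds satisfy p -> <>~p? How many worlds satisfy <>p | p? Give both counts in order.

For p -> <>~p:
w1: p is T, <>~p is T. ✓
w2: p is T, <>~p is F. ✗
w3: p is F, <>~p is F. ✓
— 2 worlds.
For <>p | p:
w1: <>p is T, p is T. ✓
w2: <>p is F, p is T. ✓
w3: <>p is F, p is F. ✗
— 2 worlds.

2 and 2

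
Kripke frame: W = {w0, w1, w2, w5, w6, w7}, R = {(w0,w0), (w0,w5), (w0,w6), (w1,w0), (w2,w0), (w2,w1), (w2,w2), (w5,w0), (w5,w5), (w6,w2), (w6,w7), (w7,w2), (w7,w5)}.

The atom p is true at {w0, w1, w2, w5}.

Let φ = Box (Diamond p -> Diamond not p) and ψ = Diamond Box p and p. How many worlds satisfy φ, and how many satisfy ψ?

For Box (Diamond p -> Diamond not p):
w0: successors {w0, w5, w6}; Diamond p -> Diamond not p there: w0:T, w5:F, w6:T. ✗
w1: successors {w0}; Diamond p -> Diamond not p there: w0:T. ✓
w2: successors {w0, w1, w2}; Diamond p -> Diamond not p there: w0:T, w1:F, w2:F. ✗
w5: successors {w0, w5}; Diamond p -> Diamond not p there: w0:T, w5:F. ✗
w6: successors {w2, w7}; Diamond p -> Diamond not p there: w2:F, w7:F. ✗
w7: successors {w2, w5}; Diamond p -> Diamond not p there: w2:F, w5:F. ✗
— 1 world.
For Diamond Box p and p:
w0: Diamond Box p is T, p is T. ✓
w1: Diamond Box p is F, p is T. ✗
w2: Diamond Box p is T, p is T. ✓
w5: Diamond Box p is T, p is T. ✓
w6: Diamond Box p is T, p is F. ✗
w7: Diamond Box p is T, p is F. ✗
— 3 worlds.

1 and 3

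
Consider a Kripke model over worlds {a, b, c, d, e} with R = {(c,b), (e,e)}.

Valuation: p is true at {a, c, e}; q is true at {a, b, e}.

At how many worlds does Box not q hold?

a: no successors, so Box not q holds vacuously. ✓
b: no successors, so Box not q holds vacuously. ✓
c: successors {b}; not q there: b:F. ✗
d: no successors, so Box not q holds vacuously. ✓
e: successors {e}; not q there: e:F. ✗
Satisfying worlds: {a, b, d}.

3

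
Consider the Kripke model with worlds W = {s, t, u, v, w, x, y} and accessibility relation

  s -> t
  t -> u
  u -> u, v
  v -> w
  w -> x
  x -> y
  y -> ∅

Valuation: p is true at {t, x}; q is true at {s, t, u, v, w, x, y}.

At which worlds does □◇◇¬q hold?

s: successors {t}; ◇◇¬q there: t:F. ✗
t: successors {u}; ◇◇¬q there: u:F. ✗
u: successors {u, v}; ◇◇¬q there: u:F, v:F. ✗
v: successors {w}; ◇◇¬q there: w:F. ✗
w: successors {x}; ◇◇¬q there: x:F. ✗
x: successors {y}; ◇◇¬q there: y:F. ✗
y: no successors, so □◇◇¬q holds vacuously. ✓

{y}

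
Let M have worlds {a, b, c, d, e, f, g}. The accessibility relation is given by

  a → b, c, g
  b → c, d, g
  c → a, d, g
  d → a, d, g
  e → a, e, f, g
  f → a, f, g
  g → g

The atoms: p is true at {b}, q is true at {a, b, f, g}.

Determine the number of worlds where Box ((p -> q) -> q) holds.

2

a: successors {b, c, g}; (p -> q) -> q there: b:T, c:F, g:T. ✗
b: successors {c, d, g}; (p -> q) -> q there: c:F, d:F, g:T. ✗
c: successors {a, d, g}; (p -> q) -> q there: a:T, d:F, g:T. ✗
d: successors {a, d, g}; (p -> q) -> q there: a:T, d:F, g:T. ✗
e: successors {a, e, f, g}; (p -> q) -> q there: a:T, e:F, f:T, g:T. ✗
f: successors {a, f, g}; (p -> q) -> q there: a:T, f:T, g:T. ✓
g: successors {g}; (p -> q) -> q there: g:T. ✓
Satisfying worlds: {f, g}.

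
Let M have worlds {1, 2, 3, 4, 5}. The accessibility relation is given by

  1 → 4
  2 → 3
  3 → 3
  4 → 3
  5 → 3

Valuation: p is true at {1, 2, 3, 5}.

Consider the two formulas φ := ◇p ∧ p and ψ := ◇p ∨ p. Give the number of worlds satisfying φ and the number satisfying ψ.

3 and 5

For ◇p ∧ p:
1: ◇p is F, p is T. ✗
2: ◇p is T, p is T. ✓
3: ◇p is T, p is T. ✓
4: ◇p is T, p is F. ✗
5: ◇p is T, p is T. ✓
— 3 worlds.
For ◇p ∨ p:
1: ◇p is F, p is T. ✓
2: ◇p is T, p is T. ✓
3: ◇p is T, p is T. ✓
4: ◇p is T, p is F. ✓
5: ◇p is T, p is T. ✓
— 5 worlds.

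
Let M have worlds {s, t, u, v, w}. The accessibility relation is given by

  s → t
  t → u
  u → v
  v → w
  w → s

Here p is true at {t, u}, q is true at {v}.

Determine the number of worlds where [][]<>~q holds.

4

s: successors {t}; []<>~q there: t:F. ✗
t: successors {u}; []<>~q there: u:T. ✓
u: successors {v}; []<>~q there: v:T. ✓
v: successors {w}; []<>~q there: w:T. ✓
w: successors {s}; []<>~q there: s:T. ✓
Satisfying worlds: {t, u, v, w}.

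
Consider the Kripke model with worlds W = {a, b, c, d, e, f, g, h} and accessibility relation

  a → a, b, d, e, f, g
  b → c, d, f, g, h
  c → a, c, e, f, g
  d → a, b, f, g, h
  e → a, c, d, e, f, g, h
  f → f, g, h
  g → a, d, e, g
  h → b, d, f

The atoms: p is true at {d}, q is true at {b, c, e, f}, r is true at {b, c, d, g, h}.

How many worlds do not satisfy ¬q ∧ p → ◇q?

0

a: ¬q ∧ p is F, ◇q is T. ✓
b: ¬q ∧ p is F, ◇q is T. ✓
c: ¬q ∧ p is F, ◇q is T. ✓
d: ¬q ∧ p is T, ◇q is T. ✓
e: ¬q ∧ p is F, ◇q is T. ✓
f: ¬q ∧ p is F, ◇q is T. ✓
g: ¬q ∧ p is F, ◇q is T. ✓
h: ¬q ∧ p is F, ◇q is T. ✓
Satisfying worlds: {a, b, c, d, e, f, g, h}.
So ¬q ∧ p → ◇q fails at the other 0 worlds.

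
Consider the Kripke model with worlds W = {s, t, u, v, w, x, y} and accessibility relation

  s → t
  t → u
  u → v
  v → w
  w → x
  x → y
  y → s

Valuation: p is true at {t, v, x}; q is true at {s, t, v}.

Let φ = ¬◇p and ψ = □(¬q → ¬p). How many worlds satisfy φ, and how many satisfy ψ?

For ¬◇p:
s: ◇p is T. ✗
t: ◇p is F. ✓
u: ◇p is T. ✗
v: ◇p is F. ✓
w: ◇p is T. ✗
x: ◇p is F. ✓
y: ◇p is F. ✓
— 4 worlds.
For □(¬q → ¬p):
s: successors {t}; ¬q → ¬p there: t:T. ✓
t: successors {u}; ¬q → ¬p there: u:T. ✓
u: successors {v}; ¬q → ¬p there: v:T. ✓
v: successors {w}; ¬q → ¬p there: w:T. ✓
w: successors {x}; ¬q → ¬p there: x:F. ✗
x: successors {y}; ¬q → ¬p there: y:T. ✓
y: successors {s}; ¬q → ¬p there: s:T. ✓
— 6 worlds.

4 and 6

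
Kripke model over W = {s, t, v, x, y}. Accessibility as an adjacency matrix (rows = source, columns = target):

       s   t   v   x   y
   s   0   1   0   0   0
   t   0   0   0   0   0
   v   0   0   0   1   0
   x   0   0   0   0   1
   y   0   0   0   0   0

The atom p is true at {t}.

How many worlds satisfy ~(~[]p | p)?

2

s: ~[]p | p is F. ✓
t: ~[]p | p is T. ✗
v: ~[]p | p is T. ✗
x: ~[]p | p is T. ✗
y: ~[]p | p is F. ✓
Satisfying worlds: {s, y}.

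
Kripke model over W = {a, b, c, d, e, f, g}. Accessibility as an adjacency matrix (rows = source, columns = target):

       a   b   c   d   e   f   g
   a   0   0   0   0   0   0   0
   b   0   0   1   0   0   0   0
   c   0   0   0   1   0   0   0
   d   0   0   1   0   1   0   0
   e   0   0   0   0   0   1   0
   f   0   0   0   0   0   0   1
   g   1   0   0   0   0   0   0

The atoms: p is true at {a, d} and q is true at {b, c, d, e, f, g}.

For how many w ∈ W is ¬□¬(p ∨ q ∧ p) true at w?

2

a: □¬(p ∨ q ∧ p) is T. ✗
b: □¬(p ∨ q ∧ p) is T. ✗
c: □¬(p ∨ q ∧ p) is F. ✓
d: □¬(p ∨ q ∧ p) is T. ✗
e: □¬(p ∨ q ∧ p) is T. ✗
f: □¬(p ∨ q ∧ p) is T. ✗
g: □¬(p ∨ q ∧ p) is F. ✓
Satisfying worlds: {c, g}.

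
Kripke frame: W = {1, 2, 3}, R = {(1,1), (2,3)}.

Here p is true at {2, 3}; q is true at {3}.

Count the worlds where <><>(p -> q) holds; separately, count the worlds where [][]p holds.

For <><>(p -> q):
1: successors {1}; <>(p -> q) there: 1:T. ✓
2: successors {3}; <>(p -> q) there: 3:F. ✗
3: no successors, so <><>(p -> q) fails. ✗
— 1 world.
For [][]p:
1: successors {1}; []p there: 1:F. ✗
2: successors {3}; []p there: 3:T. ✓
3: no successors, so [][]p holds vacuously. ✓
— 2 worlds.

1 and 2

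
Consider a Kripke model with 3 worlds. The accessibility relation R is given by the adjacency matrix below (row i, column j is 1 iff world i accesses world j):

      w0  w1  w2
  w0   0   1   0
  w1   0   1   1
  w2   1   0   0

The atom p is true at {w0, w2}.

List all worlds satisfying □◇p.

{w0, w1}

w0: successors {w1}; ◇p there: w1:T. ✓
w1: successors {w1, w2}; ◇p there: w1:T, w2:T. ✓
w2: successors {w0}; ◇p there: w0:F. ✗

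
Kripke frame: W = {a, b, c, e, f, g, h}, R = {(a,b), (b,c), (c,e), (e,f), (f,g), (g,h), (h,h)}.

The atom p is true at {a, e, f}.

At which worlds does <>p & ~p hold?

a: <>p is F, ~p is F. ✗
b: <>p is F, ~p is T. ✗
c: <>p is T, ~p is T. ✓
e: <>p is T, ~p is F. ✗
f: <>p is F, ~p is F. ✗
g: <>p is F, ~p is T. ✗
h: <>p is F, ~p is T. ✗

{c}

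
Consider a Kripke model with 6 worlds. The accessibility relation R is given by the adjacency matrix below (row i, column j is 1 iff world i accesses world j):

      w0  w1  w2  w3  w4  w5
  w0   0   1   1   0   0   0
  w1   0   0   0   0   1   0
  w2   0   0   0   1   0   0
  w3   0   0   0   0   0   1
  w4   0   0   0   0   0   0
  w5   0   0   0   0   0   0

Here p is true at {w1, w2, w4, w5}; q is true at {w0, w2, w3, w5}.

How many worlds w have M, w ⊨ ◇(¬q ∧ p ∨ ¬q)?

2

w0: successors {w1, w2}; ¬q ∧ p ∨ ¬q there: w1:T, w2:F. ✓
w1: successors {w4}; ¬q ∧ p ∨ ¬q there: w4:T. ✓
w2: successors {w3}; ¬q ∧ p ∨ ¬q there: w3:F. ✗
w3: successors {w5}; ¬q ∧ p ∨ ¬q there: w5:F. ✗
w4: no successors, so ◇(¬q ∧ p ∨ ¬q) fails. ✗
w5: no successors, so ◇(¬q ∧ p ∨ ¬q) fails. ✗
Satisfying worlds: {w0, w1}.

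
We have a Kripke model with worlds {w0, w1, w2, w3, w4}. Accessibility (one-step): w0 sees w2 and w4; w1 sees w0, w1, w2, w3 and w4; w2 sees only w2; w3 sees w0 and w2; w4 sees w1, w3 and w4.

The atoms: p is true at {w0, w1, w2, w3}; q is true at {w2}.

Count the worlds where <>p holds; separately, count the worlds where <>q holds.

5 and 4

For <>p:
w0: successors {w2, w4}; p there: w2:T, w4:F. ✓
w1: successors {w0, w1, w2, w3, w4}; p there: w0:T, w1:T, w2:T, w3:T, w4:F. ✓
w2: successors {w2}; p there: w2:T. ✓
w3: successors {w0, w2}; p there: w0:T, w2:T. ✓
w4: successors {w1, w3, w4}; p there: w1:T, w3:T, w4:F. ✓
— 5 worlds.
For <>q:
w0: successors {w2, w4}; q there: w2:T, w4:F. ✓
w1: successors {w0, w1, w2, w3, w4}; q there: w0:F, w1:F, w2:T, w3:F, w4:F. ✓
w2: successors {w2}; q there: w2:T. ✓
w3: successors {w0, w2}; q there: w0:F, w2:T. ✓
w4: successors {w1, w3, w4}; q there: w1:F, w3:F, w4:F. ✗
— 4 worlds.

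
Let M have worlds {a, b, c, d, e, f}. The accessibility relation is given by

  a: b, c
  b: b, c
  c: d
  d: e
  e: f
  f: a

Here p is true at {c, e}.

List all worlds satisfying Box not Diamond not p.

a: successors {b, c}; not Diamond not p there: b:F, c:F. ✗
b: successors {b, c}; not Diamond not p there: b:F, c:F. ✗
c: successors {d}; not Diamond not p there: d:T. ✓
d: successors {e}; not Diamond not p there: e:F. ✗
e: successors {f}; not Diamond not p there: f:F. ✗
f: successors {a}; not Diamond not p there: a:F. ✗

{c}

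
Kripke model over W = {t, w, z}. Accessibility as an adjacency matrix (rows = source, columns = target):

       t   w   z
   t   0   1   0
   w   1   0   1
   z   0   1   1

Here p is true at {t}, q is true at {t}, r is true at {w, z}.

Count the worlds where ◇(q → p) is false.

0

t: successors {w}; q → p there: w:T. ✓
w: successors {t, z}; q → p there: t:T, z:T. ✓
z: successors {w, z}; q → p there: w:T, z:T. ✓
Satisfying worlds: {t, w, z}.
So ◇(q → p) fails at the other 0 worlds.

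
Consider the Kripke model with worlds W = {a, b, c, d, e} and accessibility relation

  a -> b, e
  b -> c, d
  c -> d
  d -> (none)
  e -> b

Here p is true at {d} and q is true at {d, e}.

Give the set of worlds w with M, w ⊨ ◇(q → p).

{a, b, c, e}

a: successors {b, e}; q → p there: b:T, e:F. ✓
b: successors {c, d}; q → p there: c:T, d:T. ✓
c: successors {d}; q → p there: d:T. ✓
d: no successors, so ◇(q → p) fails. ✗
e: successors {b}; q → p there: b:T. ✓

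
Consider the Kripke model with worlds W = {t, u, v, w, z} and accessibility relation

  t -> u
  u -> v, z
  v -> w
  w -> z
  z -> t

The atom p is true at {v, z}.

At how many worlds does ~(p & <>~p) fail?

2

t: p & <>~p is F. ✓
u: p & <>~p is F. ✓
v: p & <>~p is T. ✗
w: p & <>~p is F. ✓
z: p & <>~p is T. ✗
Satisfying worlds: {t, u, w}.
So ~(p & <>~p) fails at the other 2 worlds.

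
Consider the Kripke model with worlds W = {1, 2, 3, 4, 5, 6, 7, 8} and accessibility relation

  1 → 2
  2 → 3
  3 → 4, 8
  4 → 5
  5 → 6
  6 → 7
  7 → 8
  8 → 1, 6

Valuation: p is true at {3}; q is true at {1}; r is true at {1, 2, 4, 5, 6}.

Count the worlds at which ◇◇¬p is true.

1: successors {2}; ◇¬p there: 2:F. ✗
2: successors {3}; ◇¬p there: 3:T. ✓
3: successors {4, 8}; ◇¬p there: 4:T, 8:T. ✓
4: successors {5}; ◇¬p there: 5:T. ✓
5: successors {6}; ◇¬p there: 6:T. ✓
6: successors {7}; ◇¬p there: 7:T. ✓
7: successors {8}; ◇¬p there: 8:T. ✓
8: successors {1, 6}; ◇¬p there: 1:T, 6:T. ✓
Satisfying worlds: {2, 3, 4, 5, 6, 7, 8}.

7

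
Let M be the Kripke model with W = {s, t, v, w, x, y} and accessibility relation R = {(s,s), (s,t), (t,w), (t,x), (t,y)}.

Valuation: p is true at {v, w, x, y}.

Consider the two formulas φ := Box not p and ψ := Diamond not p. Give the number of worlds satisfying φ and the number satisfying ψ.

5 and 1

For Box not p:
s: successors {s, t}; not p there: s:T, t:T. ✓
t: successors {w, x, y}; not p there: w:F, x:F, y:F. ✗
v: no successors, so Box not p holds vacuously. ✓
w: no successors, so Box not p holds vacuously. ✓
x: no successors, so Box not p holds vacuously. ✓
y: no successors, so Box not p holds vacuously. ✓
— 5 worlds.
For Diamond not p:
s: successors {s, t}; not p there: s:T, t:T. ✓
t: successors {w, x, y}; not p there: w:F, x:F, y:F. ✗
v: no successors, so Diamond not p fails. ✗
w: no successors, so Diamond not p fails. ✗
x: no successors, so Diamond not p fails. ✗
y: no successors, so Diamond not p fails. ✗
— 1 world.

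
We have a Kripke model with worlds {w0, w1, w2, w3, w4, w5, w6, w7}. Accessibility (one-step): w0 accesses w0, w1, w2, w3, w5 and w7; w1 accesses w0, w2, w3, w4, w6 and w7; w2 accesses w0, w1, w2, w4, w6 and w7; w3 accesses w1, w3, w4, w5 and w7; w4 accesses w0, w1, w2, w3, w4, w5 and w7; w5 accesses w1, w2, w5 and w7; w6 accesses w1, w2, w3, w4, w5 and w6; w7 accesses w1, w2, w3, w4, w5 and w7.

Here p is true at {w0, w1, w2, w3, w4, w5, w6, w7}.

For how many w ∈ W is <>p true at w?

8

w0: successors {w0, w1, w2, w3, w5, w7}; p there: w0:T, w1:T, w2:T, w3:T, w5:T, w7:T. ✓
w1: successors {w0, w2, w3, w4, w6, w7}; p there: w0:T, w2:T, w3:T, w4:T, w6:T, w7:T. ✓
w2: successors {w0, w1, w2, w4, w6, w7}; p there: w0:T, w1:T, w2:T, w4:T, w6:T, w7:T. ✓
w3: successors {w1, w3, w4, w5, w7}; p there: w1:T, w3:T, w4:T, w5:T, w7:T. ✓
w4: successors {w0, w1, w2, w3, w4, w5, w7}; p there: w0:T, w1:T, w2:T, w3:T, w4:T, w5:T, w7:T. ✓
w5: successors {w1, w2, w5, w7}; p there: w1:T, w2:T, w5:T, w7:T. ✓
w6: successors {w1, w2, w3, w4, w5, w6}; p there: w1:T, w2:T, w3:T, w4:T, w5:T, w6:T. ✓
w7: successors {w1, w2, w3, w4, w5, w7}; p there: w1:T, w2:T, w3:T, w4:T, w5:T, w7:T. ✓
Satisfying worlds: {w0, w1, w2, w3, w4, w5, w6, w7}.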